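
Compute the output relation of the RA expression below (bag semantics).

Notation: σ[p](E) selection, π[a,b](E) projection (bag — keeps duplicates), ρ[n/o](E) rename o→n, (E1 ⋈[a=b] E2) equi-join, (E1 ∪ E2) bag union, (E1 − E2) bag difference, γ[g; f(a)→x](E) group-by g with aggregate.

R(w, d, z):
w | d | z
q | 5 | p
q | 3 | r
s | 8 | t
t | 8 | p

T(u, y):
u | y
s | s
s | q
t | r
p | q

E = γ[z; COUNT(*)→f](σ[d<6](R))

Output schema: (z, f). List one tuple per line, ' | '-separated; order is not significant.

Row counts bottom-up:
  R → 4
  σ[d<6](R) → 2
  γ[z; COUNT(*)→f](σ[d<6](R)) → 2

== RESULT ==
z | f
p | 1
r | 1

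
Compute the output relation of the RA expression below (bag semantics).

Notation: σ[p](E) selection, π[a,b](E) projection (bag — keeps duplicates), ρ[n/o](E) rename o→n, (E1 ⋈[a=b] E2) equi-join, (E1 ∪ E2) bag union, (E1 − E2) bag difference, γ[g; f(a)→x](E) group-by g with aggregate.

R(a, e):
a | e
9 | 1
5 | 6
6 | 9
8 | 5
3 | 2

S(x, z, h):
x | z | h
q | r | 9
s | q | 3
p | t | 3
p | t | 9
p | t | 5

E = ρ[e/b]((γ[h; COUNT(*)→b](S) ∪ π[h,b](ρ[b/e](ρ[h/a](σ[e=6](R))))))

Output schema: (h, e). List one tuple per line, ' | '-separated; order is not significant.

Stepwise |·|:
  S → 5
  γ[h; COUNT(*)→b](S) → 3
  R → 5
  σ[e=6](R) → 1
  ρ[h/a](σ[e=6](R)) → 1
  ρ[b/e](ρ[h/a](σ[e=6](R))) → 1
  π[h,b](ρ[b/e](ρ[h/a](σ[e=6](R)))) → 1
  (γ[h; COUNT(*)→b](S) ∪ π[h,b](ρ[b/e](ρ[h/a](σ[e=6](R))))) → 4
  ρ[e/b]((γ[h; COUNT(*)→b](S) ∪ π[h,b](ρ[b/e](ρ[h/a](σ[e=6](R)))))) → 4

== RESULT ==
h | e
3 | 2
5 | 1
5 | 6
9 | 2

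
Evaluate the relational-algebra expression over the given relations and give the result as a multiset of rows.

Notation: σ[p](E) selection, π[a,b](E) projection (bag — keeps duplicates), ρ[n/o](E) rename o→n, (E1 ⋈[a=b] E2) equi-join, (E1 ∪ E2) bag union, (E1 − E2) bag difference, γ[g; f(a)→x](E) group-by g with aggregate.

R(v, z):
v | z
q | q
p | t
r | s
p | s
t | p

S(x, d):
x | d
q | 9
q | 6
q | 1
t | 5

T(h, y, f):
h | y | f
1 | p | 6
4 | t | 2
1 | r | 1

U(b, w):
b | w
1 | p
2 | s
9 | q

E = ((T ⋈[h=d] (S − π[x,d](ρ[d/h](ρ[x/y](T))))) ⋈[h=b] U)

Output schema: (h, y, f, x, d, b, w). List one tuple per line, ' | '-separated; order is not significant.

Subexpression sizes:
  T → 3
  S → 4
  T → 3
  ρ[x/y](T) → 3
  ρ[d/h](ρ[x/y](T)) → 3
  π[x,d](ρ[d/h](ρ[x/y](T))) → 3
  (S − π[x,d](ρ[d/h](ρ[x/y](T)))) → 4
  (T ⋈[h=d] (S − π[x,d](ρ[d/h](ρ[x/y](T))))) → 2
  U → 3
  ((T ⋈[h=d] (S − π[x,d](ρ[d/h](ρ[x/y](T))))) ⋈[h=b] U) → 2

== RESULT ==
h | y | f | x | d | b | w
1 | p | 6 | q | 1 | 1 | p
1 | r | 1 | q | 1 | 1 | p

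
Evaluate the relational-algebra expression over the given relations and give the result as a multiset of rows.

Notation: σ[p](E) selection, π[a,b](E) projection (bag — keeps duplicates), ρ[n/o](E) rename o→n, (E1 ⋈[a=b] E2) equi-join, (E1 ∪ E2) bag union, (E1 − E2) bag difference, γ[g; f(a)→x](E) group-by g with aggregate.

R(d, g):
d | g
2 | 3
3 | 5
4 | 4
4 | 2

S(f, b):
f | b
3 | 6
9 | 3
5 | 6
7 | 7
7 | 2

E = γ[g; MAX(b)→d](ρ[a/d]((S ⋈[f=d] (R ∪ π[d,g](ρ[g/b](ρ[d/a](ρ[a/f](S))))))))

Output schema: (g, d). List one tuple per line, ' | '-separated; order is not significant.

Subexpression sizes:
  S → 5
  R → 4
  S → 5
  ρ[a/f](S) → 5
  ρ[d/a](ρ[a/f](S)) → 5
  ρ[g/b](ρ[d/a](ρ[a/f](S))) → 5
  π[d,g](ρ[g/b](ρ[d/a](ρ[a/f](S)))) → 5
  (R ∪ π[d,g](ρ[g/b](ρ[d/a](ρ[a/f](S))))) → 9
  (S ⋈[f=d] (R ∪ π[d,g](ρ[g/b](ρ[d/a](ρ[a/f](S)))))) → 8
  ρ[a/d]((S ⋈[f=d] (R ∪ π[d,g](ρ[g/b](ρ[d/a](ρ[a/f](S))))))) → 8
  γ[g; MAX(b)→d](ρ[a/d]((S ⋈[f=d] (R ∪ π[d,g](ρ[g/b](ρ[d/a](ρ[a/f](S)))))))) → 5

== RESULT ==
g | d
2 | 7
3 | 3
5 | 6
6 | 6
7 | 7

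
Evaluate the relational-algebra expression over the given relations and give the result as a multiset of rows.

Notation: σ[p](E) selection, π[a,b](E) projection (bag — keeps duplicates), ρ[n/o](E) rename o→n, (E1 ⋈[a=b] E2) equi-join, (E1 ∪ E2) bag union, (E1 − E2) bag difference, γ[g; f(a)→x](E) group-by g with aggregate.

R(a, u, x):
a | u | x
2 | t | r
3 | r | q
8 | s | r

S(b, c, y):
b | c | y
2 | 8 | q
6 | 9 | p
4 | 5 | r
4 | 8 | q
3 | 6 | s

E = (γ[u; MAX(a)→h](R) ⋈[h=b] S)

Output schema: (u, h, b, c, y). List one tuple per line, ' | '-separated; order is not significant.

Per-node cardinality:
  R → 3
  γ[u; MAX(a)→h](R) → 3
  S → 5
  (γ[u; MAX(a)→h](R) ⋈[h=b] S) → 2

== RESULT ==
u | h | b | c | y
r | 3 | 3 | 6 | s
t | 2 | 2 | 8 | q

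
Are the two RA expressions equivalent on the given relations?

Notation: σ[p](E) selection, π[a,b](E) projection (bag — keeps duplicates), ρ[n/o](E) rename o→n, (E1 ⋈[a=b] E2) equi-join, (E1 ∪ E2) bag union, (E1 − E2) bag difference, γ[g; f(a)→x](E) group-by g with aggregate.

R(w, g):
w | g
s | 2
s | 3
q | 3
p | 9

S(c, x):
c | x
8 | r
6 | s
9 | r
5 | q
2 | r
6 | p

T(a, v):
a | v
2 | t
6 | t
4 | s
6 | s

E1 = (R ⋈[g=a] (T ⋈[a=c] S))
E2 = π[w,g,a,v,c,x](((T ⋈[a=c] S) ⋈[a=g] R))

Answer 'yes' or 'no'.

E1 row counts bottom-up:
  R → 4
  T → 4
  S → 6
  (T ⋈[a=c] S) → 5
  (R ⋈[g=a] (T ⋈[a=c] S)) → 1
E2 row counts bottom-up:
  T → 4
  S → 6
  (T ⋈[a=c] S) → 5
  R → 4
  ((T ⋈[a=c] S) ⋈[a=g] R) → 1
  π[w,g,a,v,c,x](((T ⋈[a=c] S) ⋈[a=g] R)) → 1

E1 and E2 produce the same multiset:
w | g | a | v | c | x
s | 2 | 2 | t | 2 | r

yes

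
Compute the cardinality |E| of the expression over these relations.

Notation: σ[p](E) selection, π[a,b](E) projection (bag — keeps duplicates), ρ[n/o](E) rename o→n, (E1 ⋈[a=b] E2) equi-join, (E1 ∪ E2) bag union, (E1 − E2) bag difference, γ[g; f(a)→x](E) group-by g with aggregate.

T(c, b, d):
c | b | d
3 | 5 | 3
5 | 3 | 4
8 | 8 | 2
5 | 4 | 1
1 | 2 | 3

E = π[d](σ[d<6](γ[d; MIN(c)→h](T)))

Subexpression sizes:
  T → 5
  γ[d; MIN(c)→h](T) → 4
  σ[d<6](γ[d; MIN(c)→h](T)) → 4
  π[d](σ[d<6](γ[d; MIN(c)→h](T))) → 4

|E| = 4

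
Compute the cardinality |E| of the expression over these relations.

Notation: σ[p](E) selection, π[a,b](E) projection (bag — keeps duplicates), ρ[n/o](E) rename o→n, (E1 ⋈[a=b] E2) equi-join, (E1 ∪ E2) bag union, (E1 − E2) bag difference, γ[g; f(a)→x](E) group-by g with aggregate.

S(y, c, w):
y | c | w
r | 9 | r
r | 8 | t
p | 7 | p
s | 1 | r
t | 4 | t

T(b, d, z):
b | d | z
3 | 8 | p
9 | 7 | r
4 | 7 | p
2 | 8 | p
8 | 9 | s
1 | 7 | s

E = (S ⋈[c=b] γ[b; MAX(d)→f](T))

Per-node cardinality:
  S → 5
  T → 6
  γ[b; MAX(d)→f](T) → 6
  (S ⋈[c=b] γ[b; MAX(d)→f](T)) → 4

|E| = 4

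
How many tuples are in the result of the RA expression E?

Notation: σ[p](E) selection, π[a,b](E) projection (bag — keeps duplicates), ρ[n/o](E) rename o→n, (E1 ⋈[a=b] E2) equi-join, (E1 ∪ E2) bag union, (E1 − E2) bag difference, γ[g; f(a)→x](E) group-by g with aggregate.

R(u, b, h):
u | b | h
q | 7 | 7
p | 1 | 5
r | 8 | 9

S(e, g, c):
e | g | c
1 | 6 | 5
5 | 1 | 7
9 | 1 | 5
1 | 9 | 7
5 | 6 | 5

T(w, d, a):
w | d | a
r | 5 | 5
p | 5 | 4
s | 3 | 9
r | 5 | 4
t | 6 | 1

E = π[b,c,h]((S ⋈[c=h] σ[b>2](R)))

Stepwise |·|:
  S → 5
  R → 3
  σ[b>2](R) → 2
  (S ⋈[c=h] σ[b>2](R)) → 2
  π[b,c,h]((S ⋈[c=h] σ[b>2](R))) → 2

|E| = 2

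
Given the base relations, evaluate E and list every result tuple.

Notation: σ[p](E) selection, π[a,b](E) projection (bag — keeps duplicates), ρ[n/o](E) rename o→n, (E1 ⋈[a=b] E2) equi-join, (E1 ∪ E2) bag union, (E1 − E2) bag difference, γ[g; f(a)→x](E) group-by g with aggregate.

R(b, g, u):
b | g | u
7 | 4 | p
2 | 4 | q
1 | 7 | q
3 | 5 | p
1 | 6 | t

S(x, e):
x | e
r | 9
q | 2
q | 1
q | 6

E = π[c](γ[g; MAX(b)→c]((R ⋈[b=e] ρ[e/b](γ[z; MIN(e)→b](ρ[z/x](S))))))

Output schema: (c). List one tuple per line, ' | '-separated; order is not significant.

Per-node cardinality:
  R → 5
  S → 4
  ρ[z/x](S) → 4
  γ[z; MIN(e)→b](ρ[z/x](S)) → 2
  ρ[e/b](γ[z; MIN(e)→b](ρ[z/x](S))) → 2
  (R ⋈[b=e] ρ[e/b](γ[z; MIN(e)→b](ρ[z/x](S)))) → 2
  γ[g; MAX(b)→c]((R ⋈[b=e] ρ[e/b](γ[z; MIN(e)→b](ρ[z/x](S))))) → 2
  π[c](γ[g; MAX(b)→c]((R ⋈[b=e] ρ[e/b](γ[z; MIN(e)→b](ρ[z/x](S)))))) → 2

== RESULT ==
c
1
1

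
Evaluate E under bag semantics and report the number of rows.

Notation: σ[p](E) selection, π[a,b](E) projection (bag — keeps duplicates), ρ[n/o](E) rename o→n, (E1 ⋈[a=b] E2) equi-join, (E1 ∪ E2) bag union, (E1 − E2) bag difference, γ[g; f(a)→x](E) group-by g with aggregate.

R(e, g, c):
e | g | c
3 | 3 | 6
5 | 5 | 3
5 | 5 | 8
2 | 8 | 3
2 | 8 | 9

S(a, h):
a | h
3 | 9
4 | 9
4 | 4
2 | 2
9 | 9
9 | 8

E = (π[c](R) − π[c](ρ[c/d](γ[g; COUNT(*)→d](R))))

Stepwise |·|:
  R → 5
  π[c](R) → 5
  R → 5
  γ[g; COUNT(*)→d](R) → 3
  ρ[c/d](γ[g; COUNT(*)→d](R)) → 3
  π[c](ρ[c/d](γ[g; COUNT(*)→d](R))) → 3
  (π[c](R) − π[c](ρ[c/d](γ[g; COUNT(*)→d](R)))) → 5

|E| = 5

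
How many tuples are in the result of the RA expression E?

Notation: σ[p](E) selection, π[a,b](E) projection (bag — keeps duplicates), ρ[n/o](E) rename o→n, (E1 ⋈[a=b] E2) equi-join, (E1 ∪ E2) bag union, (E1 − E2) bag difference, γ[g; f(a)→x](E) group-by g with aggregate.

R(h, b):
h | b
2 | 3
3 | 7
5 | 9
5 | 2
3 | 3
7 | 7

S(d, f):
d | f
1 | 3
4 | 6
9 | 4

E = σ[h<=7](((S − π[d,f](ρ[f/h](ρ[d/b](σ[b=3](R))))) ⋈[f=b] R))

Per-node cardinality:
  S → 3
  R → 6
  σ[b=3](R) → 2
  ρ[d/b](σ[b=3](R)) → 2
  ρ[f/h](ρ[d/b](σ[b=3](R))) → 2
  π[d,f](ρ[f/h](ρ[d/b](σ[b=3](R)))) → 2
  (S − π[d,f](ρ[f/h](ρ[d/b](σ[b=3](R))))) → 3
  R → 6
  ((S − π[d,f](ρ[f/h](ρ[d/b](σ[b=3](R))))) ⋈[f=b] R) → 2
  σ[h<=7](((S − π[d,f](ρ[f/h](ρ[d/b](σ[b=3](R))))) ⋈[f=b] R)) → 2

|E| = 2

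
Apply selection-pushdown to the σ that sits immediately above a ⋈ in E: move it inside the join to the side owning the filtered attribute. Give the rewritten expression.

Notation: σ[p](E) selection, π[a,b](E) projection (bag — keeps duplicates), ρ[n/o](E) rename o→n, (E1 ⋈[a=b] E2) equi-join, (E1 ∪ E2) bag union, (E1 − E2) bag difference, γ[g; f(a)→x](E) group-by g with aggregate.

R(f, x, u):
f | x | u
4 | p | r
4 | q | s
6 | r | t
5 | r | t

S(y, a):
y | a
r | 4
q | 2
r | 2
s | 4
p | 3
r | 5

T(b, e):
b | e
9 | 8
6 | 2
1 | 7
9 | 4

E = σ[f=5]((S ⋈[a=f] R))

σ filters on f, owned by the right side.
E' = (S ⋈[a=f] σ[f=5](R))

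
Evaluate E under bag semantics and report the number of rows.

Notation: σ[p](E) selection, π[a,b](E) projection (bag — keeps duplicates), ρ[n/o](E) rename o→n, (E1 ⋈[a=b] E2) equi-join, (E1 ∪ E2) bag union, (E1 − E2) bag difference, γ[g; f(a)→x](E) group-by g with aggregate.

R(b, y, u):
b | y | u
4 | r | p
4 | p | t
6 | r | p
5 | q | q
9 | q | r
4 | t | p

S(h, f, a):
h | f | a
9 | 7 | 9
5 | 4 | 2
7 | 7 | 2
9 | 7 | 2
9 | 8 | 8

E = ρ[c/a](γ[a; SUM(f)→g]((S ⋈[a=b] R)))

Row counts bottom-up:
  S → 5
  R → 6
  (S ⋈[a=b] R) → 1
  γ[a; SUM(f)→g]((S ⋈[a=b] R)) → 1
  ρ[c/a](γ[a; SUM(f)→g]((S ⋈[a=b] R))) → 1

|E| = 1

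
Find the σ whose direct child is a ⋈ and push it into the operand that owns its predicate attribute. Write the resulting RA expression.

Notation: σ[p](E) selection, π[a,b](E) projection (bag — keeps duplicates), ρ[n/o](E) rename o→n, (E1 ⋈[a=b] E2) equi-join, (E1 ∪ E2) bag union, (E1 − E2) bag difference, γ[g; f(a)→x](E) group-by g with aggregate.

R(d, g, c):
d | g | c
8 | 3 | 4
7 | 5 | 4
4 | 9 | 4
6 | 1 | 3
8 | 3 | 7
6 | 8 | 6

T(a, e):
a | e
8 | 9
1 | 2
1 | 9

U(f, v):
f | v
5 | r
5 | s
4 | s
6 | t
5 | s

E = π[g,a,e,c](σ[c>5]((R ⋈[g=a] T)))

σ filters on c, owned by the left side.
E' = π[g,a,e,c]((σ[c>5](R) ⋈[g=a] T))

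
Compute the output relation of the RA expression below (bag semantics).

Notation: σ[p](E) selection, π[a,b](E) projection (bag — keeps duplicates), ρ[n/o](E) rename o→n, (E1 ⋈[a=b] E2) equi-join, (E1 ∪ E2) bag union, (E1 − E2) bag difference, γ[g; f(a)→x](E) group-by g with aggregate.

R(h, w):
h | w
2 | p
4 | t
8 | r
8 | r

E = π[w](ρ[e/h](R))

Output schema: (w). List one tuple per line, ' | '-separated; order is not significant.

Subexpression sizes:
  R → 4
  ρ[e/h](R) → 4
  π[w](ρ[e/h](R)) → 4

== RESULT ==
w
p
r
r
t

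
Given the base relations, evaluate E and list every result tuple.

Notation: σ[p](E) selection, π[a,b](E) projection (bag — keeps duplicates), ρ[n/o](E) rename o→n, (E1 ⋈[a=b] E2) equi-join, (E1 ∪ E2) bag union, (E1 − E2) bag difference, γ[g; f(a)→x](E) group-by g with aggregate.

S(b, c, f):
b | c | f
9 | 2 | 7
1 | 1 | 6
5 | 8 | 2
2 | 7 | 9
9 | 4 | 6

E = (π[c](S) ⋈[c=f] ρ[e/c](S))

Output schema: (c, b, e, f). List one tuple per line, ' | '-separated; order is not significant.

Stepwise |·|:
  S → 5
  π[c](S) → 5
  S → 5
  ρ[e/c](S) → 5
  (π[c](S) ⋈[c=f] ρ[e/c](S)) → 2

== RESULT ==
c | b | e | f
2 | 5 | 8 | 2
7 | 9 | 2 | 7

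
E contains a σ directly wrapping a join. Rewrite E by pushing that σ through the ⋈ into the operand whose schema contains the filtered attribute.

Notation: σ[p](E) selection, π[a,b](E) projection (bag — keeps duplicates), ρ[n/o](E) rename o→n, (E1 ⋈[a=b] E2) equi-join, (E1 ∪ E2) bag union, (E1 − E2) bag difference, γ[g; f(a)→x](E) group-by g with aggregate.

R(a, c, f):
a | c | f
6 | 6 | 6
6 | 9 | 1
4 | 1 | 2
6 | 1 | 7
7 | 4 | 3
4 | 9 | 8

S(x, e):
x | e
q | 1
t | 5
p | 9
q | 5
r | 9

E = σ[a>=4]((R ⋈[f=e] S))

σ filters on a, owned by the left side.
E' = (σ[a>=4](R) ⋈[f=e] S)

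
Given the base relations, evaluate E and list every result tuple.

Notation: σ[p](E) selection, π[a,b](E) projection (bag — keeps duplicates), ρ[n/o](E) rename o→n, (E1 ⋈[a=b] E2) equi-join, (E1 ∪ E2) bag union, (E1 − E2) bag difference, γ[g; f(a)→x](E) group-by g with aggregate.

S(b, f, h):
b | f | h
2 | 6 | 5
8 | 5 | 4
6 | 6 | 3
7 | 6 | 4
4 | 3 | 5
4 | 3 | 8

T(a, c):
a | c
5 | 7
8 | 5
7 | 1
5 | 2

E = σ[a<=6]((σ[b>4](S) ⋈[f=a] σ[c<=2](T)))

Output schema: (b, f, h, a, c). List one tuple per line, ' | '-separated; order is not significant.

Subexpression sizes:
  S → 6
  σ[b>4](S) → 3
  T → 4
  σ[c<=2](T) → 2
  (σ[b>4](S) ⋈[f=a] σ[c<=2](T)) → 1
  σ[a<=6]((σ[b>4](S) ⋈[f=a] σ[c<=2](T))) → 1

== RESULT ==
b | f | h | a | c
8 | 5 | 4 | 5 | 2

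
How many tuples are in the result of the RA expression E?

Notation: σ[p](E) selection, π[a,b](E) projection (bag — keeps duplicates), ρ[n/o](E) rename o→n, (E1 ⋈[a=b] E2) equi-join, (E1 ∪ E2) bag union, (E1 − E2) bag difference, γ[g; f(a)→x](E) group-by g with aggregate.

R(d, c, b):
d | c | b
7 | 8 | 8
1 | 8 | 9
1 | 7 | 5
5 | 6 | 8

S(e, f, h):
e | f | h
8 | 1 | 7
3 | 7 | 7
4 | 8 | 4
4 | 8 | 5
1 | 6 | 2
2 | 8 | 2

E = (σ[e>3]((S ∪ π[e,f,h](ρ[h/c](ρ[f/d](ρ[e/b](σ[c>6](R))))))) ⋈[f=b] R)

Per-node cardinality:
  S → 6
  R → 4
  σ[c>6](R) → 3
  ρ[e/b](σ[c>6](R)) → 3
  ρ[f/d](ρ[e/b](σ[c>6](R))) → 3
  ρ[h/c](ρ[f/d](ρ[e/b](σ[c>6](R)))) → 3
  π[e,f,h](ρ[h/c](ρ[f/d](ρ[e/b](σ[c>6](R))))) → 3
  (S ∪ π[e,f,h](ρ[h/c](ρ[f/d](ρ[e/b](σ[c>6](R)))))) → 9
  σ[e>3]((S ∪ π[e,f,h](ρ[h/c](ρ[f/d](ρ[e/b](σ[c>6](R))))))) → 6
  R → 4
  (σ[e>3]((S ∪ π[e,f,h](ρ[h/c](ρ[f/d](ρ[e/b](σ[c>6](R))))))) ⋈[f=b] R) → 4

|E| = 4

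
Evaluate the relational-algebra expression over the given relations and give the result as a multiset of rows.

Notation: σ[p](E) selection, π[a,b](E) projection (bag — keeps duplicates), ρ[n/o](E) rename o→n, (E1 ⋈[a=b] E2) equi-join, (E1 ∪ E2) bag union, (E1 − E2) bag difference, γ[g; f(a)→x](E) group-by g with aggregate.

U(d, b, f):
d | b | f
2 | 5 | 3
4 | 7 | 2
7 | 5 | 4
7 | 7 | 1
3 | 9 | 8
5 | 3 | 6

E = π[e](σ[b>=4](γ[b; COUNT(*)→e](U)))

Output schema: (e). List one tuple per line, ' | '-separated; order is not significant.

Per-node cardinality:
  U → 6
  γ[b; COUNT(*)→e](U) → 4
  σ[b>=4](γ[b; COUNT(*)→e](U)) → 3
  π[e](σ[b>=4](γ[b; COUNT(*)→e](U))) → 3

== RESULT ==
e
1
2
2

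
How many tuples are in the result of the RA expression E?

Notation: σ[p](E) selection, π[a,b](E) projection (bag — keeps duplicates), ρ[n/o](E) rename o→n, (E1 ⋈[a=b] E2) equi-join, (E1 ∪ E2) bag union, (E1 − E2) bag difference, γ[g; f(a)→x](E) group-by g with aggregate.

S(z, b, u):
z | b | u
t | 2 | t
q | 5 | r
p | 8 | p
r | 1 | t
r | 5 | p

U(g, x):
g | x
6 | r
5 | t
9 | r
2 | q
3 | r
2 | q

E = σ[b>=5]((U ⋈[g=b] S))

Stepwise |·|:
  U → 6
  S → 5
  (U ⋈[g=b] S) → 4
  σ[b>=5]((U ⋈[g=b] S)) → 2

|E| = 2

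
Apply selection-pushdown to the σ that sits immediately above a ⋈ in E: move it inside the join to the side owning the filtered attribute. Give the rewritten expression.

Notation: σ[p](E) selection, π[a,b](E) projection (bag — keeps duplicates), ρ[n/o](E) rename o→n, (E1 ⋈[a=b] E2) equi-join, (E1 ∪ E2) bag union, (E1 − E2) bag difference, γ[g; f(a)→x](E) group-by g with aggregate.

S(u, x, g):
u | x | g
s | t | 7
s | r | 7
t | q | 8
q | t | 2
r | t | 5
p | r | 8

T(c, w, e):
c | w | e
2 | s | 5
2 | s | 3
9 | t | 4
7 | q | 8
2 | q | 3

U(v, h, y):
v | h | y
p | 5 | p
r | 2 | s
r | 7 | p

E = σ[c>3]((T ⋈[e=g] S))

σ filters on c, owned by the left side.
E' = (σ[c>3](T) ⋈[e=g] S)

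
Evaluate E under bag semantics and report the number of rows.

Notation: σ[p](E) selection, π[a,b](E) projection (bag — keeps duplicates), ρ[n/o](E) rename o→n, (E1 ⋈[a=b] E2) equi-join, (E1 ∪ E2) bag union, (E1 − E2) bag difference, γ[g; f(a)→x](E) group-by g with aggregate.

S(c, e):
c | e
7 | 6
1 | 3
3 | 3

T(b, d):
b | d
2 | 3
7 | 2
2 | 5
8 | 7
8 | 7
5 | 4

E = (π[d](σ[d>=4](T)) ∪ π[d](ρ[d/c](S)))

Stepwise |·|:
  T → 6
  σ[d>=4](T) → 4
  π[d](σ[d>=4](T)) → 4
  S → 3
  ρ[d/c](S) → 3
  π[d](ρ[d/c](S)) → 3
  (π[d](σ[d>=4](T)) ∪ π[d](ρ[d/c](S))) → 7

|E| = 7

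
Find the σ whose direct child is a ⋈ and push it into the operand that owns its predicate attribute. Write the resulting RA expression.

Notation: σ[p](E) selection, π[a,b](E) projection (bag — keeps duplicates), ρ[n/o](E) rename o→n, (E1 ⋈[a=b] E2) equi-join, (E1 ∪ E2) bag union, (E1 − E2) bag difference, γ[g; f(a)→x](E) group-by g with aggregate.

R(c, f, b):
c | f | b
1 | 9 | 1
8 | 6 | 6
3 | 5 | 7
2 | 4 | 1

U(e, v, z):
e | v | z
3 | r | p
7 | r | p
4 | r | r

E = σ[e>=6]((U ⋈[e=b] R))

σ filters on e, owned by the left side.
E' = (σ[e>=6](U) ⋈[e=b] R)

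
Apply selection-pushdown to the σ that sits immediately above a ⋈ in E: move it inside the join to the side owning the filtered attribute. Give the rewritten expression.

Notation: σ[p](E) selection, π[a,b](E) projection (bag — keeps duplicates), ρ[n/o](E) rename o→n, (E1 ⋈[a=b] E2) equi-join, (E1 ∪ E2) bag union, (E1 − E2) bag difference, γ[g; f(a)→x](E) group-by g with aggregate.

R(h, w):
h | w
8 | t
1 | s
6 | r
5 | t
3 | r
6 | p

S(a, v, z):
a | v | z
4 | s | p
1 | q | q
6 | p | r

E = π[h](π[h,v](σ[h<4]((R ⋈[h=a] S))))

σ filters on h, owned by the left side.
E' = π[h](π[h,v]((σ[h<4](R) ⋈[h=a] S)))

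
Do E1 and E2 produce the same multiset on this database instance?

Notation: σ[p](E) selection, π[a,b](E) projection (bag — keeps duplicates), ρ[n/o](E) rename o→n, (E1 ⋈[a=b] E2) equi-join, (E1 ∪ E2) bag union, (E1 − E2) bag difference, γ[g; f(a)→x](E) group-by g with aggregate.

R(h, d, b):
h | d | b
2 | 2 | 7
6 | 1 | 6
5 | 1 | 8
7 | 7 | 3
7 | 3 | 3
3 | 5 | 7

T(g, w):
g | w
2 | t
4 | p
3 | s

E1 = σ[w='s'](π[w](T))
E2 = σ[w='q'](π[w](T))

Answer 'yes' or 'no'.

E1 row counts bottom-up:
  T → 3
  π[w](T) → 3
  σ[w='s'](π[w](T)) → 1
E2 row counts bottom-up:
  T → 3
  π[w](T) → 3
  σ[w='q'](π[w](T)) → 0

E1 result:
w
s
E2 result:
w
(0 rows)
Witness: ('s',) appears 1× in E1 but 0× in E2.

no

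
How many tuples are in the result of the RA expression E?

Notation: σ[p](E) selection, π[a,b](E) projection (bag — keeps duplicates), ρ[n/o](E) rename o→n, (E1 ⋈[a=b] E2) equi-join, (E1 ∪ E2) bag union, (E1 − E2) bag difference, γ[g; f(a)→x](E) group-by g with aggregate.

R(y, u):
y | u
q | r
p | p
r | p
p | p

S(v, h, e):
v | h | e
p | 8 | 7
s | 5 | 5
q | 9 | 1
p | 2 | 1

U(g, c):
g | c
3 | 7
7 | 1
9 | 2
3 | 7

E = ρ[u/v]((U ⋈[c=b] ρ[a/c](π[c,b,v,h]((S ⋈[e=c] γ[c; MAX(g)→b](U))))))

Per-node cardinality:
  U → 4
  S → 4
  U → 4
  γ[c; MAX(g)→b](U) → 3
  (S ⋈[e=c] γ[c; MAX(g)→b](U)) → 3
  π[c,b,v,h]((S ⋈[e=c] γ[c; MAX(g)→b](U))) → 3
  ρ[a/c](π[c,b,v,h]((S ⋈[e=c] γ[c; MAX(g)→b](U)))) → 3
  (U ⋈[c=b] ρ[a/c](π[c,b,v,h]((S ⋈[e=c] γ[c; MAX(g)→b](U))))) → 4
  ρ[u/v]((U ⋈[c=b] ρ[a/c](π[c,b,v,h]((S ⋈[e=c] γ[c; MAX(g)→b](U)))))) → 4

|E| = 4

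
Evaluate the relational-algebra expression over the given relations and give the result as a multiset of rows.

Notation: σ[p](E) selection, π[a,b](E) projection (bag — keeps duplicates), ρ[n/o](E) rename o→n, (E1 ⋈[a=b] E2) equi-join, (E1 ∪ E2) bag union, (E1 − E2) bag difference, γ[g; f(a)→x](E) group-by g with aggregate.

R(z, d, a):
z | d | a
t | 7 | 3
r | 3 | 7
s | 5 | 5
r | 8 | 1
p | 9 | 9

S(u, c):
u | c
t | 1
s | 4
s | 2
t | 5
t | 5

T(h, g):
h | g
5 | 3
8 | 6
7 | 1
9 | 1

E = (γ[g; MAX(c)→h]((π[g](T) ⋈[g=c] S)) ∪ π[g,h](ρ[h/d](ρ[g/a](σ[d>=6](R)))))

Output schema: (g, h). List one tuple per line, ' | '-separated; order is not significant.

Stepwise |·|:
  T → 4
  π[g](T) → 4
  S → 5
  (π[g](T) ⋈[g=c] S) → 2
  γ[g; MAX(c)→h]((π[g](T) ⋈[g=c] S)) → 1
  R → 5
  σ[d>=6](R) → 3
  ρ[g/a](σ[d>=6](R)) → 3
  ρ[h/d](ρ[g/a](σ[d>=6](R))) → 3
  π[g,h](ρ[h/d](ρ[g/a](σ[d>=6](R)))) → 3
  (γ[g; MAX(c)→h]((π[g](T) ⋈[g=c] S)) ∪ π[g,h](ρ[h/d](ρ[g/a](σ[d>=6](R))))) → 4

== RESULT ==
g | h
1 | 1
1 | 8
3 | 7
9 | 9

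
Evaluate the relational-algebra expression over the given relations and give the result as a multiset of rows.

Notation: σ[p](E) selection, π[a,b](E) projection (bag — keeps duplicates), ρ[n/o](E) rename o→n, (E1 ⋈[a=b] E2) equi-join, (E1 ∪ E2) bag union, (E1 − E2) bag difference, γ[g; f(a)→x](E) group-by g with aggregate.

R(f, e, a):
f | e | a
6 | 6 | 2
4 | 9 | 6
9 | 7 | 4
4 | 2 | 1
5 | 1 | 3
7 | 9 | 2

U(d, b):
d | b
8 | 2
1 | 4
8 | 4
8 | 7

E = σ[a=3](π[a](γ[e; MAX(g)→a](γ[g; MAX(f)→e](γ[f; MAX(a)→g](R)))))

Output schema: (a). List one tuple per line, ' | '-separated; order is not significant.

Stepwise |·|:
  R → 6
  γ[f; MAX(a)→g](R) → 5
  γ[g; MAX(f)→e](γ[f; MAX(a)→g](R)) → 4
  γ[e; MAX(g)→a](γ[g; MAX(f)→e](γ[f; MAX(a)→g](R))) → 4
  π[a](γ[e; MAX(g)→a](γ[g; MAX(f)→e](γ[f; MAX(a)→g](R)))) → 4
  σ[a=3](π[a](γ[e; MAX(g)→a](γ[g; MAX(f)→e](γ[f; MAX(a)→g](R))))) → 1

== RESULT ==
a
3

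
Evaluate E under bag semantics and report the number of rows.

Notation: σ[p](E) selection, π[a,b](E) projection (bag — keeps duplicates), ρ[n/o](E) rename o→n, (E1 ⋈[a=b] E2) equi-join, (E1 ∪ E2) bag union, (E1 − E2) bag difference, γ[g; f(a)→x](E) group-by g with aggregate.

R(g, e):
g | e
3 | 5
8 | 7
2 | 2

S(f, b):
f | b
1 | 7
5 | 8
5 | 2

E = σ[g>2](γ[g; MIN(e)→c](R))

Per-node cardinality:
  R → 3
  γ[g; MIN(e)→c](R) → 3
  σ[g>2](γ[g; MIN(e)→c](R)) → 2

|E| = 2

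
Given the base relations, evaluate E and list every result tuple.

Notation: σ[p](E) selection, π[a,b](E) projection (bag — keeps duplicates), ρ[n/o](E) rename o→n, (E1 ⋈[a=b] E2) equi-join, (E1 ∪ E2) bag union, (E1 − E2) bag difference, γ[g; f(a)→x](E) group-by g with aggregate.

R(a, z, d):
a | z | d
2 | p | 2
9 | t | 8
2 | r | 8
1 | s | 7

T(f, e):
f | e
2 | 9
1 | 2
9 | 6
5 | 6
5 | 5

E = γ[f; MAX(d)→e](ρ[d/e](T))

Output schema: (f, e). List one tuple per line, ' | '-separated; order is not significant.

Row counts bottom-up:
  T → 5
  ρ[d/e](T) → 5
  γ[f; MAX(d)→e](ρ[d/e](T)) → 4

== RESULT ==
f | e
1 | 2
2 | 9
5 | 6
9 | 6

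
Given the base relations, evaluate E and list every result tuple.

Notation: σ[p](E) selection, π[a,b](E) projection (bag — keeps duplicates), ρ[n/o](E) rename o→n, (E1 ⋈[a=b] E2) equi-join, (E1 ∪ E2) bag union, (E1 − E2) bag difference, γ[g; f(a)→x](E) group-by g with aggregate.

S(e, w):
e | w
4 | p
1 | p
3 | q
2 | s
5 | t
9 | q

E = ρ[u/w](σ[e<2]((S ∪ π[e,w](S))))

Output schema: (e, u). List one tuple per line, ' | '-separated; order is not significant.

Row counts bottom-up:
  S → 6
  S → 6
  π[e,w](S) → 6
  (S ∪ π[e,w](S)) → 12
  σ[e<2]((S ∪ π[e,w](S))) → 2
  ρ[u/w](σ[e<2]((S ∪ π[e,w](S)))) → 2

== RESULT ==
e | u
1 | p
1 | p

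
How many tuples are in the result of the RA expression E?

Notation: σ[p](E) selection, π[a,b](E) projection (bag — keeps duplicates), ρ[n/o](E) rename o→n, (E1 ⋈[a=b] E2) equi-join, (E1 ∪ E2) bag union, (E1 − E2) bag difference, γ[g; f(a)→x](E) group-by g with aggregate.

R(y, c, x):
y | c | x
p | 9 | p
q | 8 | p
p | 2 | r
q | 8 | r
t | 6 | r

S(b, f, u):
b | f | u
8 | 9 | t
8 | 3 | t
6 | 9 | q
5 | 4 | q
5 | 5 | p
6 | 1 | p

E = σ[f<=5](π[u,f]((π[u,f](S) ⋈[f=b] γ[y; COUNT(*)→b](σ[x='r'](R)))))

Per-node cardinality:
  S → 6
  π[u,f](S) → 6
  R → 5
  σ[x='r'](R) → 3
  γ[y; COUNT(*)→b](σ[x='r'](R)) → 3
  (π[u,f](S) ⋈[f=b] γ[y; COUNT(*)→b](σ[x='r'](R))) → 3
  π[u,f]((π[u,f](S) ⋈[f=b] γ[y; COUNT(*)→b](σ[x='r'](R)))) → 3
  σ[f<=5](π[u,f]((π[u,f](S) ⋈[f=b] γ[y; COUNT(*)→b](σ[x='r'](R))))) → 3

|E| = 3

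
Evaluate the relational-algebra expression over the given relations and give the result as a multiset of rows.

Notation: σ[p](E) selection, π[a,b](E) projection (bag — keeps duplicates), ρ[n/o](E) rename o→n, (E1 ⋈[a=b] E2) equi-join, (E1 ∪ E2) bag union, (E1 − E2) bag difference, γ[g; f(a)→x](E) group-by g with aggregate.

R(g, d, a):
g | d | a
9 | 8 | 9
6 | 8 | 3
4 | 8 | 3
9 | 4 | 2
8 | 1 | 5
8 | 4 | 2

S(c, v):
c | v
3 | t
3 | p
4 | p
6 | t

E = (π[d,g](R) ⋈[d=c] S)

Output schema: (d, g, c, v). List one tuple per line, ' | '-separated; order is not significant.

Row counts bottom-up:
  R → 6
  π[d,g](R) → 6
  S → 4
  (π[d,g](R) ⋈[d=c] S) → 2

== RESULT ==
d | g | c | v
4 | 8 | 4 | p
4 | 9 | 4 | p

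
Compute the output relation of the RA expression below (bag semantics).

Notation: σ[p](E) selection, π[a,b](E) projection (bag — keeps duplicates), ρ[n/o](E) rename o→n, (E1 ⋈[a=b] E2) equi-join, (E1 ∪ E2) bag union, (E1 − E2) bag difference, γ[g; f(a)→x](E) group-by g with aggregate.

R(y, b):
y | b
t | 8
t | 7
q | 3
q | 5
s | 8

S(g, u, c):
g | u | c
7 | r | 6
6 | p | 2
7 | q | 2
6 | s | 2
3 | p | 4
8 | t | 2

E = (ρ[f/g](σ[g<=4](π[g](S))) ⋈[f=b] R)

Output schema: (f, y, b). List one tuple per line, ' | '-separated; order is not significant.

Per-node cardinality:
  S → 6
  π[g](S) → 6
  σ[g<=4](π[g](S)) → 1
  ρ[f/g](σ[g<=4](π[g](S))) → 1
  R → 5
  (ρ[f/g](σ[g<=4](π[g](S))) ⋈[f=b] R) → 1

== RESULT ==
f | y | b
3 | q | 3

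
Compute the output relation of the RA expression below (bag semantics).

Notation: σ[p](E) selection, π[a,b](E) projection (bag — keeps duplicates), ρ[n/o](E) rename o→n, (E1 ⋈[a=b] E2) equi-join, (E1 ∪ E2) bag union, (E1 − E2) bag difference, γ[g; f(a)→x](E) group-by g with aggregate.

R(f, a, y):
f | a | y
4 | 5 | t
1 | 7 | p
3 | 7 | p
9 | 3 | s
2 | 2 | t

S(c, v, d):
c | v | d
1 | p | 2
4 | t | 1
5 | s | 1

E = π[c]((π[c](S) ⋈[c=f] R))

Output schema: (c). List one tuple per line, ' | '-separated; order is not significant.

Per-node cardinality:
  S → 3
  π[c](S) → 3
  R → 5
  (π[c](S) ⋈[c=f] R) → 2
  π[c]((π[c](S) ⋈[c=f] R)) → 2

== RESULT ==
c
1
4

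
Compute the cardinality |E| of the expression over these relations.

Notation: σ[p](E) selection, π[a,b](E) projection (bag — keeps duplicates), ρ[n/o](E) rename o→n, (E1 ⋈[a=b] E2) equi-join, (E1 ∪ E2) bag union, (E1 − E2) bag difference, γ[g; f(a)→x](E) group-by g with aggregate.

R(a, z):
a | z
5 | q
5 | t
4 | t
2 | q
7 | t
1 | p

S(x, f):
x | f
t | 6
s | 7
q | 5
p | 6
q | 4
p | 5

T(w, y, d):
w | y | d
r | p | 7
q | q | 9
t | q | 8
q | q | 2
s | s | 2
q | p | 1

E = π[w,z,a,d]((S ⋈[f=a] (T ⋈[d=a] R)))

Per-node cardinality:
  S → 6
  T → 6
  R → 6
  (T ⋈[d=a] R) → 4
  (S ⋈[f=a] (T ⋈[d=a] R)) → 1
  π[w,z,a,d]((S ⋈[f=a] (T ⋈[d=a] R))) → 1

|E| = 1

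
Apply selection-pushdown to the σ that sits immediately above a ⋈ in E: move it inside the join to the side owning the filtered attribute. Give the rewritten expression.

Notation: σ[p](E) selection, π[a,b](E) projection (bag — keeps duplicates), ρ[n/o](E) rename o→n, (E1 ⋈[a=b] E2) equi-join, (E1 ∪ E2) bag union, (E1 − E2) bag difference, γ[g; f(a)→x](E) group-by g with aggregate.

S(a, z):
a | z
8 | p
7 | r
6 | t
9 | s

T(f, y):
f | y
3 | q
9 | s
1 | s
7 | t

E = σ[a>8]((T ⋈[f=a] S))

σ filters on a, owned by the right side.
E' = (T ⋈[f=a] σ[a>8](S))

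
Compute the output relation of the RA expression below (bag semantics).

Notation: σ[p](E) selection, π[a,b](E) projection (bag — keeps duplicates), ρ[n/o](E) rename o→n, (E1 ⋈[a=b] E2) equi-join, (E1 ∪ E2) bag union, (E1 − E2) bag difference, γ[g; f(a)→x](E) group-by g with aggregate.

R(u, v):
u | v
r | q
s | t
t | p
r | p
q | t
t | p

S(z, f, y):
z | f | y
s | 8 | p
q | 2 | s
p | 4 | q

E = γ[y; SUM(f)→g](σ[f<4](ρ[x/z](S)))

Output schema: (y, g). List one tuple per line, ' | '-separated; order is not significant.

Stepwise |·|:
  S → 3
  ρ[x/z](S) → 3
  σ[f<4](ρ[x/z](S)) → 1
  γ[y; SUM(f)→g](σ[f<4](ρ[x/z](S))) → 1

== RESULT ==
y | g
s | 2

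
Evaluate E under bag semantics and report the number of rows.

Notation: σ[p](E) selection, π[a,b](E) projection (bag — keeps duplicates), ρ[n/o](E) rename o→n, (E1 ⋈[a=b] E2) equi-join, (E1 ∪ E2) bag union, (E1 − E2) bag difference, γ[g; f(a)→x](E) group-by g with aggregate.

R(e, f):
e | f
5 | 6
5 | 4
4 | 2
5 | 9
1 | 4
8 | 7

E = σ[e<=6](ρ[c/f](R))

Row counts bottom-up:
  R → 6
  ρ[c/f](R) → 6
  σ[e<=6](ρ[c/f](R)) → 5

|E| = 5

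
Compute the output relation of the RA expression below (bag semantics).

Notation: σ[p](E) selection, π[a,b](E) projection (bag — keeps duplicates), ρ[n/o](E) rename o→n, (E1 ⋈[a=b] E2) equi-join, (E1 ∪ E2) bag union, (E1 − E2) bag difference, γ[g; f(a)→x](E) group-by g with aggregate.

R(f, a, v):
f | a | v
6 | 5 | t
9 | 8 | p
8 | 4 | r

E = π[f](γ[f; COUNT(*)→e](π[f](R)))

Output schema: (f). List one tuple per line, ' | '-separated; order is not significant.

Subexpression sizes:
  R → 3
  π[f](R) → 3
  γ[f; COUNT(*)→e](π[f](R)) → 3
  π[f](γ[f; COUNT(*)→e](π[f](R))) → 3

== RESULT ==
f
6
8
9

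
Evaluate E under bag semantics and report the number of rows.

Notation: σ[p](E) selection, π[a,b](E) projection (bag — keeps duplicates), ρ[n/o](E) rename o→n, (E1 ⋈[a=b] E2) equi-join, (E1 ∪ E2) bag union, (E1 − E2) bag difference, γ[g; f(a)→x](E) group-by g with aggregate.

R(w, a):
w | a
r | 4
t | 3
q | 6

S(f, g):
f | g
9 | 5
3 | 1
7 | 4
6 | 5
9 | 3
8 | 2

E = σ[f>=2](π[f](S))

Per-node cardinality:
  S → 6
  π[f](S) → 6
  σ[f>=2](π[f](S)) → 6

|E| = 6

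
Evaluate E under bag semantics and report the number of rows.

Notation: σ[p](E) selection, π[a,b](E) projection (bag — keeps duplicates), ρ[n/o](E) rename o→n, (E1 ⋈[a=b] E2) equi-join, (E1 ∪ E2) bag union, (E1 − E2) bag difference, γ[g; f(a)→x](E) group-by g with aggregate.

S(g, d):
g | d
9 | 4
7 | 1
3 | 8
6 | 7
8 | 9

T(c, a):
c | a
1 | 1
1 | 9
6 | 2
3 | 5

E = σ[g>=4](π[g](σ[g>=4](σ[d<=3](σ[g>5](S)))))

Row counts bottom-up:
  S → 5
  σ[g>5](S) → 4
  σ[d<=3](σ[g>5](S)) → 1
  σ[g>=4](σ[d<=3](σ[g>5](S))) → 1
  π[g](σ[g>=4](σ[d<=3](σ[g>5](S)))) → 1
  σ[g>=4](π[g](σ[g>=4](σ[d<=3](σ[g>5](S))))) → 1

|E| = 1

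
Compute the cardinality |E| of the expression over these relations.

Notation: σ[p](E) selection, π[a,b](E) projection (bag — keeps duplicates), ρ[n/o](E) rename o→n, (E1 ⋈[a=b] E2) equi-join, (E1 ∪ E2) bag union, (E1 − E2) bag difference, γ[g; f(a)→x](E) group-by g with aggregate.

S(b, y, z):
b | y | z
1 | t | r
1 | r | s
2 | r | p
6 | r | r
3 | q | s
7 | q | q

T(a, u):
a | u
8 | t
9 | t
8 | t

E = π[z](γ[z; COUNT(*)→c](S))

Per-node cardinality:
  S → 6
  γ[z; COUNT(*)→c](S) → 4
  π[z](γ[z; COUNT(*)→c](S)) → 4

|E| = 4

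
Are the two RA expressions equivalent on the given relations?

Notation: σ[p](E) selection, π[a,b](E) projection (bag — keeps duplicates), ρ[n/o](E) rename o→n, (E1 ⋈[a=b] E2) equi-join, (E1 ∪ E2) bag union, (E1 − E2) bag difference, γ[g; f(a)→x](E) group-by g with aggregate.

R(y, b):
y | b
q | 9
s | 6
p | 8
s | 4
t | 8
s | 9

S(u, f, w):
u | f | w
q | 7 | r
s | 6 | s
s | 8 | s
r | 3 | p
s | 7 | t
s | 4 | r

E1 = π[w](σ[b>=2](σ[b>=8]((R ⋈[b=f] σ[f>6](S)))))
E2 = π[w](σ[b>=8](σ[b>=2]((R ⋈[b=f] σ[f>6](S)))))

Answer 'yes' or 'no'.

E1 per-node cardinality:
  R → 6
  S → 6
  σ[f>6](S) → 3
  (R ⋈[b=f] σ[f>6](S)) → 2
  σ[b>=8]((R ⋈[b=f] σ[f>6](S))) → 2
  σ[b>=2](σ[b>=8]((R ⋈[b=f] σ[f>6](S)))) → 2
  π[w](σ[b>=2](σ[b>=8]((R ⋈[b=f] σ[f>6](S))))) → 2
E2 per-node cardinality:
  R → 6
  S → 6
  σ[f>6](S) → 3
  (R ⋈[b=f] σ[f>6](S)) → 2
  σ[b>=2]((R ⋈[b=f] σ[f>6](S))) → 2
  σ[b>=8](σ[b>=2]((R ⋈[b=f] σ[f>6](S)))) → 2
  π[w](σ[b>=8](σ[b>=2]((R ⋈[b=f] σ[f>6](S))))) → 2

E1 and E2 produce the same multiset:
w
s
s

yes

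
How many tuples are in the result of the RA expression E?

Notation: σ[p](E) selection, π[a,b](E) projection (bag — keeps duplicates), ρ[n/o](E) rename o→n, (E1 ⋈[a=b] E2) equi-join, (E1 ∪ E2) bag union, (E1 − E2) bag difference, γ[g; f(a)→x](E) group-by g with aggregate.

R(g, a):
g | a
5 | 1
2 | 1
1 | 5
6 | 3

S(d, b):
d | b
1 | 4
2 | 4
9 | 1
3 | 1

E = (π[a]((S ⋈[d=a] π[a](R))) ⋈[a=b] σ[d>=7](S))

Per-node cardinality:
  S → 4
  R → 4
  π[a](R) → 4
  (S ⋈[d=a] π[a](R)) → 3
  π[a]((S ⋈[d=a] π[a](R))) → 3
  S → 4
  σ[d>=7](S) → 1
  (π[a]((S ⋈[d=a] π[a](R))) ⋈[a=b] σ[d>=7](S)) → 2

|E| = 2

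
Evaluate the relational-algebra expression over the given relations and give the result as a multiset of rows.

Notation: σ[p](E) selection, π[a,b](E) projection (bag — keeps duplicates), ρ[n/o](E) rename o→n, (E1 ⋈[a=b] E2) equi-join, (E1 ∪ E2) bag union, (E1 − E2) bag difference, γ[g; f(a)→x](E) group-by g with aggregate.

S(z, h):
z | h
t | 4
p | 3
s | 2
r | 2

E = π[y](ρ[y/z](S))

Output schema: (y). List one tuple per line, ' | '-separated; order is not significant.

Subexpression sizes:
  S → 4
  ρ[y/z](S) → 4
  π[y](ρ[y/z](S)) → 4

== RESULT ==
y
p
r
s
t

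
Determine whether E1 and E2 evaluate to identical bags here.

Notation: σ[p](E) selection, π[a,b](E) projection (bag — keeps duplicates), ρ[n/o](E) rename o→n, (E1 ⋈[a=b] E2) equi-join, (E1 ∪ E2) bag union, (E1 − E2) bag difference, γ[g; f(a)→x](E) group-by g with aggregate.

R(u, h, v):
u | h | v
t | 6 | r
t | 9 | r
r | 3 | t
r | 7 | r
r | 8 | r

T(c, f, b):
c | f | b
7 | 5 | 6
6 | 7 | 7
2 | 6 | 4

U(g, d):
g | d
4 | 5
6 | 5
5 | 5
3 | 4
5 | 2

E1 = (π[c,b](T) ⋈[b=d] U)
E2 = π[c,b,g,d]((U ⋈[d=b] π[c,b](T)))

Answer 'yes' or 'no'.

E1 subexpression sizes:
  T → 3
  π[c,b](T) → 3
  U → 5
  (π[c,b](T) ⋈[b=d] U) → 1
E2 subexpression sizes:
  U → 5
  T → 3
  π[c,b](T) → 3
  (U ⋈[d=b] π[c,b](T)) → 1
  π[c,b,g,d]((U ⋈[d=b] π[c,b](T))) → 1

E1 and E2 produce the same multiset:
c | b | g | d
2 | 4 | 3 | 4

yes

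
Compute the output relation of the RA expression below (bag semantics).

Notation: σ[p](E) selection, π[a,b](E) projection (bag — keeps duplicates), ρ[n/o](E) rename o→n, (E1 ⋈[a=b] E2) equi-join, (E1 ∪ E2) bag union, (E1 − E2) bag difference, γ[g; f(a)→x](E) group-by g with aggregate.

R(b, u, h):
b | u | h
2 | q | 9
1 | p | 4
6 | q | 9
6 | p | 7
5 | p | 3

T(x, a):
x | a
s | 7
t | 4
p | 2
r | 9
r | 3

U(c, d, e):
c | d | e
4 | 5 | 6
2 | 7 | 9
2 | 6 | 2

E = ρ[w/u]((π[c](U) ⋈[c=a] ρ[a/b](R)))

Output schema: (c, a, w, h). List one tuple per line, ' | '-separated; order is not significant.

Subexpression sizes:
  U → 3
  π[c](U) → 3
  R → 5
  ρ[a/b](R) → 5
  (π[c](U) ⋈[c=a] ρ[a/b](R)) → 2
  ρ[w/u]((π[c](U) ⋈[c=a] ρ[a/b](R))) → 2

== RESULT ==
c | a | w | h
2 | 2 | q | 9
2 | 2 | q | 9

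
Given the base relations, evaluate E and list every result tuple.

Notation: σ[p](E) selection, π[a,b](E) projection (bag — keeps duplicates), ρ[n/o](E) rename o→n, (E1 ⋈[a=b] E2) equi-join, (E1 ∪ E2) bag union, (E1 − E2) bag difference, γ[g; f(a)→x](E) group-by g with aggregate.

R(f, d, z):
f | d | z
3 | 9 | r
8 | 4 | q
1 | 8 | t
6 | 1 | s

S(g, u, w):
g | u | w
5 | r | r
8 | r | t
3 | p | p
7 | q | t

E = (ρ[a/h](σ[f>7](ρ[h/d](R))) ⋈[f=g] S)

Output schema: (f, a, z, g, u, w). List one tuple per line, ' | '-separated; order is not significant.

Stepwise |·|:
  R → 4
  ρ[h/d](R) → 4
  σ[f>7](ρ[h/d](R)) → 1
  ρ[a/h](σ[f>7](ρ[h/d](R))) → 1
  S → 4
  (ρ[a/h](σ[f>7](ρ[h/d](R))) ⋈[f=g] S) → 1

== RESULT ==
f | a | z | g | u | w
8 | 4 | q | 8 | r | t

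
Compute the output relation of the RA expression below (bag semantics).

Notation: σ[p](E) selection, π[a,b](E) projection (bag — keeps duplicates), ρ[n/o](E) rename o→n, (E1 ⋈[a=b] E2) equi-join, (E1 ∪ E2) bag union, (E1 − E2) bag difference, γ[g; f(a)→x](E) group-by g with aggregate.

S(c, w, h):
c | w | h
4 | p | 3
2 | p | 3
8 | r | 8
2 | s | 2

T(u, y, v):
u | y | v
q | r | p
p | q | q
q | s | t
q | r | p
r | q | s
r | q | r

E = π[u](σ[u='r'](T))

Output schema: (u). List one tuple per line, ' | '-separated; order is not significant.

Stepwise |·|:
  T → 6
  σ[u='r'](T) → 2
  π[u](σ[u='r'](T)) → 2

== RESULT ==
u
r
r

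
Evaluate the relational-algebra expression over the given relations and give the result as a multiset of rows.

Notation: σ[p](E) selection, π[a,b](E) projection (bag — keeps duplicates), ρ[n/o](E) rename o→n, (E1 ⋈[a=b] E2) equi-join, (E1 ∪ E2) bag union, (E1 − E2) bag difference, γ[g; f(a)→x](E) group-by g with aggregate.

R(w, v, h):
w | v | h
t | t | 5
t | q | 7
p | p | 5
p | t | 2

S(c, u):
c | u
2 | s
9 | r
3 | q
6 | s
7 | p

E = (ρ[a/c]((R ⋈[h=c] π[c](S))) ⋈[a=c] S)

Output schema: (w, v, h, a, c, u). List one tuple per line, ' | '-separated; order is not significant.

Per-node cardinality:
  R → 4
  S → 5
  π[c](S) → 5
  (R ⋈[h=c] π[c](S)) → 2
  ρ[a/c]((R ⋈[h=c] π[c](S))) → 2
  S → 5
  (ρ[a/c]((R ⋈[h=c] π[c](S))) ⋈[a=c] S) → 2

== RESULT ==
w | v | h | a | c | u
p | t | 2 | 2 | 2 | s
t | q | 7 | 7 | 7 | p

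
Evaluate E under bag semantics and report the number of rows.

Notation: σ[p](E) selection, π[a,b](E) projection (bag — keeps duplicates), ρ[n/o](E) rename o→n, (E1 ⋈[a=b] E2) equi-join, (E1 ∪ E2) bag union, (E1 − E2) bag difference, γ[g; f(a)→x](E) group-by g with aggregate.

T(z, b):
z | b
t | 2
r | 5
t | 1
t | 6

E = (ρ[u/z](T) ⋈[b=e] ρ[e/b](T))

Row counts bottom-up:
  T → 4
  ρ[u/z](T) → 4
  T → 4
  ρ[e/b](T) → 4
  (ρ[u/z](T) ⋈[b=e] ρ[e/b](T)) → 4

|E| = 4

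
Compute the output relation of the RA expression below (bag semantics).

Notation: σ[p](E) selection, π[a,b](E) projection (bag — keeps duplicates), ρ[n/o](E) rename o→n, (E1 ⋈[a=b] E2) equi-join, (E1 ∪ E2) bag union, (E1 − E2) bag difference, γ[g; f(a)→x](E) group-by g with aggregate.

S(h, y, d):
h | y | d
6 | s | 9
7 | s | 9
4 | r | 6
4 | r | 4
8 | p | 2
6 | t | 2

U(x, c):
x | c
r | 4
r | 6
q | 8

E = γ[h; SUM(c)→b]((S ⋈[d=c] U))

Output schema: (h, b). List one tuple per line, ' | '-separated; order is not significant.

Stepwise |·|:
  S → 6
  U → 3
  (S ⋈[d=c] U) → 2
  γ[h; SUM(c)→b]((S ⋈[d=c] U)) → 1

== RESULT ==
h | b
4 | 10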